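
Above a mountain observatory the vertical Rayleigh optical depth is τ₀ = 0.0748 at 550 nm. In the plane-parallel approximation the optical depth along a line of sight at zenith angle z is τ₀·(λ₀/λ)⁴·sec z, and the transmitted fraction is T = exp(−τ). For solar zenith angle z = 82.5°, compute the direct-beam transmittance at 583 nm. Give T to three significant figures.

0.635

sec 82.5° = 7.6613.
τ = 0.0748 × (550/583)⁴ × 7.6613 = 0.0748 × 0.7921 × 7.6613 = 0.4539.
T = exp(−0.4539) = 0.6351.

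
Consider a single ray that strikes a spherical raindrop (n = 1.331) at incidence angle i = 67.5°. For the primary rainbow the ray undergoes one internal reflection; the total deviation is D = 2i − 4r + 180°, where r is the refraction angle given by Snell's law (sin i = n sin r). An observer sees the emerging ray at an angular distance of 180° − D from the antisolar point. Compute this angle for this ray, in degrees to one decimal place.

40.8°

sin r = sin 67.5° / 1.331 = 0.9239/1.331 = 0.6941; r = 43.96°.
D = 2·67.5° − 4·43.96° + 180° = 135.00° − 175.83° + 180° = 139.17°.
Angle from antisolar point = 180° − D = 40.83°.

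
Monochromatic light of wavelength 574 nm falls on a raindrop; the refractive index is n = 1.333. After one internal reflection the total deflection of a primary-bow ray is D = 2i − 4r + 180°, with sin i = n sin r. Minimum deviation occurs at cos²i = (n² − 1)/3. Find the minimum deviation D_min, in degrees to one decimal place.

cos²i = (1.77689 − 1)/3 = 0.25896; i = arccos(0.50888) = 59.410°.
sin r = sin 59.410°/1.333 = 0.64579; r = 40.225°.
D_min = 2·59.410° − 4·40.225° + 180° = 137.922°.

137.9°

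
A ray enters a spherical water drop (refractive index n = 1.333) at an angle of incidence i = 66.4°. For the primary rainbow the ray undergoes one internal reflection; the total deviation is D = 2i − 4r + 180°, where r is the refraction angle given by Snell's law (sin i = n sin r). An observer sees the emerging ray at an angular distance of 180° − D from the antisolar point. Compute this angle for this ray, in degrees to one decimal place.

40.9°

sin r = sin 66.4° / 1.333 = 0.9164/1.333 = 0.6874; r = 43.43°.
D = 2·66.4° − 4·43.43° + 180° = 132.80° − 173.71° + 180° = 139.09°.
Angle from antisolar point = 180° − D = 40.91°.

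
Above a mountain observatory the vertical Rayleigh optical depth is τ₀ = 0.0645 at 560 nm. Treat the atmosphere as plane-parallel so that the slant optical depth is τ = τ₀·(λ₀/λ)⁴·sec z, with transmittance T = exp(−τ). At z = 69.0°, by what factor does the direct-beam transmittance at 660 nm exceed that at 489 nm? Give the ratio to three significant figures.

Airmass: sec 69.0° = 2.7904.
τ(660 nm) = 0.0645 × (560/660)⁴ × 2.7904 = 0.0645 × 0.5183 × 2.7904 = 0.0933.
τ(489 nm) = 0.0645 × (560/489)⁴ × 2.7904 = 0.0645 × 1.7200 × 2.7904 = 0.3096.
T(660)/T(489) = exp(τ_B − τ_A) = exp(0.2163) = 1.2414.

1.24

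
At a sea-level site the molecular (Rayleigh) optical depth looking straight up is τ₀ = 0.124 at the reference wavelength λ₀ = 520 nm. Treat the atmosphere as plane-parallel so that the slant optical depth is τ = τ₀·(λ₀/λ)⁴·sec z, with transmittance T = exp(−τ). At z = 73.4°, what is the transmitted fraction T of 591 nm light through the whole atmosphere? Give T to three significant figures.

0.771

sec 73.4° = 3.5003.
τ = 0.124 × (520/591)⁴ × 3.5003 = 0.124 × 0.5993 × 3.5003 = 0.2601.
T = exp(−0.2601) = 0.7710.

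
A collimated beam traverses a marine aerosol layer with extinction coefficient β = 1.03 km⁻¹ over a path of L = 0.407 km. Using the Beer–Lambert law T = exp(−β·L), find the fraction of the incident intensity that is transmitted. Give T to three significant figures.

0.658

τ = β·L = 1.03 × 0.407 = 0.4192.
T = exp(−0.4192) = 0.6576.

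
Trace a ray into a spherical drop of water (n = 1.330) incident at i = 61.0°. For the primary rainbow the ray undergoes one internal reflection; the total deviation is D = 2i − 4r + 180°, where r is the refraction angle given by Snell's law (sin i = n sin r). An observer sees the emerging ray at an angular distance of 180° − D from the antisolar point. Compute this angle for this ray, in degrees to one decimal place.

sin r = sin 61.0° / 1.330 = 0.8746/1.330 = 0.6576; r = 41.12°.
D = 2·61.0° − 4·41.12° + 180° = 122.00° − 164.47° + 180° = 137.53°.
Angle from antisolar point = 180° − D = 42.47°.

42.5°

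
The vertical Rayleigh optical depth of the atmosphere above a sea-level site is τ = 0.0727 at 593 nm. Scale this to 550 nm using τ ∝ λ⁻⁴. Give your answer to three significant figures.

0.0982

τ(550 nm) = τ(593 nm) × (593/550)⁴ = 0.0727 × (1.0782)⁴ = 0.0727 × 1.3514 = 0.0982.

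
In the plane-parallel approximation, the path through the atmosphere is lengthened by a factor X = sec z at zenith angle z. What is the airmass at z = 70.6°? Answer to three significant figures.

X = sec z = 1/cos 70.6° = 1/0.3322 = 3.0106.

3.01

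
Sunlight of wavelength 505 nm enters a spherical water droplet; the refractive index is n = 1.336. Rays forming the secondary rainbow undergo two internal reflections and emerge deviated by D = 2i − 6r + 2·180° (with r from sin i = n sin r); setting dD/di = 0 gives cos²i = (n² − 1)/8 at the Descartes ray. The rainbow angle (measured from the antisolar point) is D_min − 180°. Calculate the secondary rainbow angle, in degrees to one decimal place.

51.7°

cos²i = (1.78490 − 1)/8 = 0.09811; i = arccos(0.31323) = 71.746°.
sin r = sin 71.746°/1.336 = 0.71084; r = 45.303°.
D_min = 2·71.746° − 6·45.303° + 360° = 231.674°.
Rainbow angle = D_min − 180° = 51.674°.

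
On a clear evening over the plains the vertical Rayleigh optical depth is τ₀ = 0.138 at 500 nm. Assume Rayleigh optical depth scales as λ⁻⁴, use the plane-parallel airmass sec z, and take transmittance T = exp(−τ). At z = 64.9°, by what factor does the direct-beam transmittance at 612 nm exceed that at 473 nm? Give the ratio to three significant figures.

1.30

Airmass: sec 64.9° = 2.3574.
τ(612 nm) = 0.138 × (500/612)⁴ × 2.3574 = 0.138 × 0.4455 × 2.3574 = 0.1449.
τ(473 nm) = 0.138 × (500/473)⁴ × 2.3574 = 0.138 × 1.2486 × 2.3574 = 0.4062.
T(612)/T(473) = exp(τ_B − τ_A) = exp(0.2613) = 1.2986.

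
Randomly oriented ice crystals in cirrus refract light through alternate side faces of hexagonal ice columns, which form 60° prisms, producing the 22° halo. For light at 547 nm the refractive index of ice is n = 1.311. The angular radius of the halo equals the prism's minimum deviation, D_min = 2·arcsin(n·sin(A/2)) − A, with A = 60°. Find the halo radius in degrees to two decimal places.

n·sin(A/2) = 1.311 × sin 30° = 1.311 × 0.5000 = 0.6555.
D_min = 2·arcsin(0.6555) − 60° = 2 × 40.958° − 60° = 21.915°.

21.92°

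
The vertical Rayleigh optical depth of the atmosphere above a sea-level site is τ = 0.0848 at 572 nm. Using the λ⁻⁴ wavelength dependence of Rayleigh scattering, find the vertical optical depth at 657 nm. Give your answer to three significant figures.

τ(657 nm) = τ(572 nm) × (572/657)⁴ = 0.0848 × (0.8706)⁴ = 0.0848 × 0.5745 = 0.0487.

0.0487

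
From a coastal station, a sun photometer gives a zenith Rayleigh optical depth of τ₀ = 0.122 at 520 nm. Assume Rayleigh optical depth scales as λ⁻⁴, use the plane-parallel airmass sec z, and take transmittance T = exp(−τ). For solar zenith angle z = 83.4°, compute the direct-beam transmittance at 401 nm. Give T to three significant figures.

0.0497

sec 83.4° = 8.7004.
τ = 0.122 × (520/401)⁴ × 8.7004 = 0.122 × 2.8277 × 8.7004 = 3.0015.
T = exp(−3.0015) = 0.0497.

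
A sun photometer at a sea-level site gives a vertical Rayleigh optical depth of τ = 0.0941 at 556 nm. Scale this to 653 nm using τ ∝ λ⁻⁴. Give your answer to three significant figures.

0.0495

τ(653 nm) = τ(556 nm) × (556/653)⁴ = 0.0941 × (0.8515)⁴ = 0.0941 × 0.5256 = 0.0495.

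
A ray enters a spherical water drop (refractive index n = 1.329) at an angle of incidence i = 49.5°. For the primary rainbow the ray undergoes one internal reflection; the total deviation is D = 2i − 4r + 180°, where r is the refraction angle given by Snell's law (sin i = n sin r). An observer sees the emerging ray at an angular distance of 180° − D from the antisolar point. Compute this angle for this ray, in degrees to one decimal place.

sin r = sin 49.5° / 1.329 = 0.7604/1.329 = 0.5722; r = 34.90°.
D = 2·49.5° − 4·34.90° + 180° = 99.00° − 139.61° + 180° = 139.39°.
Angle from antisolar point = 180° − D = 40.61°.

40.6°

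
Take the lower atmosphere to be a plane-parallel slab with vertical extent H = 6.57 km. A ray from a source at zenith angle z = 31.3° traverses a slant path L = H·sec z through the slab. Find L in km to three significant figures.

sec z = 1/cos 31.3° = 1.1703.
L = 6.57 × 1.1703 = 7.689 km.

7.69 km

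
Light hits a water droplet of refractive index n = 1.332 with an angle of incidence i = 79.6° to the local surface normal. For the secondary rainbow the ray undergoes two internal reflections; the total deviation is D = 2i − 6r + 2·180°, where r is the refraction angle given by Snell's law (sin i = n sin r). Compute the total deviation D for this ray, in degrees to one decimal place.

sin r = sin 79.6° / 1.332 = 0.9836/1.332 = 0.7384; r = 47.60°.
D = 2·79.6° − 6·47.60° + 2·180° = 159.20° − 285.58° + 360° = 233.62°.

233.6°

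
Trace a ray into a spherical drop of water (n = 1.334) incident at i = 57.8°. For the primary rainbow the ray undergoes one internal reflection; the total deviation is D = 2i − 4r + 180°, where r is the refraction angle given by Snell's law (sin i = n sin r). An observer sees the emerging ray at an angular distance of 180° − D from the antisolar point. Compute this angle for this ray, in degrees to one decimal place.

sin r = sin 57.8° / 1.334 = 0.8462/1.334 = 0.6343; r = 39.37°.
D = 2·57.8° − 4·39.37° + 180° = 115.60° − 157.48° + 180° = 138.12°.
Angle from antisolar point = 180° − D = 41.88°.

41.9°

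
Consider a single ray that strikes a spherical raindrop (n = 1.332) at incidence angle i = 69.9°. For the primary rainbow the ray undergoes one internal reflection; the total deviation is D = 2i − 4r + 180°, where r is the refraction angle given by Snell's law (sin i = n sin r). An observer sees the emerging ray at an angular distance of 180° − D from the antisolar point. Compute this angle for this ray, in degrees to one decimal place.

sin r = sin 69.9° / 1.332 = 0.9391/1.332 = 0.7050; r = 44.83°.
D = 2·69.9° − 4·44.83° + 180° = 139.80° − 179.33° + 180° = 140.47°.
Angle from antisolar point = 180° − D = 39.53°.

39.5°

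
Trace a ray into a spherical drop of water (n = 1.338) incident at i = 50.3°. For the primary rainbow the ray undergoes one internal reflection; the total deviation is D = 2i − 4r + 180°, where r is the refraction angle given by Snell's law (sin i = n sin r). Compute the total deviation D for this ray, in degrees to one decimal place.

140.2°

sin r = sin 50.3° / 1.338 = 0.7694/1.338 = 0.5750; r = 35.10°.
D = 2·50.3° − 4·35.10° + 180° = 100.60° − 140.41° + 180° = 140.19°.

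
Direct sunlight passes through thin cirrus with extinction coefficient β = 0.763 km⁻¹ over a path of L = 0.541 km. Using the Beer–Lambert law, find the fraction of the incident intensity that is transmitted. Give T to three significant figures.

0.662

τ = β·L = 0.763 × 0.541 = 0.4128.
T = exp(−0.4128) = 0.6618.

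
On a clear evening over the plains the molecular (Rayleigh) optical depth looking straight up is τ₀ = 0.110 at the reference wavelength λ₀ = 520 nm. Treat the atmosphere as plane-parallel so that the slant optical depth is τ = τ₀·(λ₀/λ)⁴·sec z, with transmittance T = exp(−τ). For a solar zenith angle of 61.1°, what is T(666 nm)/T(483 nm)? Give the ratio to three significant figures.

Airmass: sec 61.1° = 2.0692.
τ(666 nm) = 0.110 × (520/666)⁴ × 2.0692 = 0.110 × 0.3716 × 2.0692 = 0.0846.
τ(483 nm) = 0.110 × (520/483)⁴ × 2.0692 = 0.110 × 1.3435 × 2.0692 = 0.3058.
T(666)/T(483) = exp(τ_B − τ_A) = exp(0.2212) = 1.2476.

1.25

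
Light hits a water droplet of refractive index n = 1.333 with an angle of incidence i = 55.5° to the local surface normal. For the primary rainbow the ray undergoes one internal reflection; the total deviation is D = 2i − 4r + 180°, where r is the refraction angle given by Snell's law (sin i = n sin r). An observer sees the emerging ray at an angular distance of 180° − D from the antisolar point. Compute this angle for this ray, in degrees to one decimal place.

41.8°

sin r = sin 55.5° / 1.333 = 0.8241/1.333 = 0.6182; r = 38.19°.
D = 2·55.5° − 4·38.19° + 180° = 111.00° − 152.75° + 180° = 138.25°.
Angle from antisolar point = 180° − D = 41.75°.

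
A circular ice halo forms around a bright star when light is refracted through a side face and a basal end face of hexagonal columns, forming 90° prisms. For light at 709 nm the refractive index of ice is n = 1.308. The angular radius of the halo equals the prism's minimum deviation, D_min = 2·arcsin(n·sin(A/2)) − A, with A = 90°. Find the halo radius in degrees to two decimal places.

45.31°

n·sin(A/2) = 1.308 × sin 45° = 1.308 × 0.7071 = 0.9249.
D_min = 2·arcsin(0.9249) − 90° = 2 × 67.653° − 90° = 45.305°.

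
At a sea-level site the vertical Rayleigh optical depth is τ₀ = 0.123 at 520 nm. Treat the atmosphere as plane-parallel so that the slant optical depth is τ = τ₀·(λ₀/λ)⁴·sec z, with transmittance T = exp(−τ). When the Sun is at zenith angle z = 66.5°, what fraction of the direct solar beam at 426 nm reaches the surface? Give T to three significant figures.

0.504

sec 66.5° = 2.5078.
τ = 0.123 × (520/426)⁴ × 2.5078 = 0.123 × 2.2201 × 2.5078 = 0.6848.
T = exp(−0.6848) = 0.5042.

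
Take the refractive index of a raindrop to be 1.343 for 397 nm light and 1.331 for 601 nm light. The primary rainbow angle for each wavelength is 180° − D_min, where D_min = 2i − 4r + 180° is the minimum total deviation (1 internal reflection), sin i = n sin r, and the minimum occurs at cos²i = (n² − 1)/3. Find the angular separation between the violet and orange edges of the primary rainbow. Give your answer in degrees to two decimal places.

1.72°

At 397 nm (n = 1.343): cos²i = 0.26788 → i = 58.830°, r = 39.577°, D_min = 139.354°, rainbow angle = 40.646°.
At 601 nm (n = 1.331): cos²i = 0.25719 → i = 59.527°, r = 40.356°, D_min = 137.630°, rainbow angle = 42.370°.
Angular width = |40.646° − 42.370°| = 1.724°.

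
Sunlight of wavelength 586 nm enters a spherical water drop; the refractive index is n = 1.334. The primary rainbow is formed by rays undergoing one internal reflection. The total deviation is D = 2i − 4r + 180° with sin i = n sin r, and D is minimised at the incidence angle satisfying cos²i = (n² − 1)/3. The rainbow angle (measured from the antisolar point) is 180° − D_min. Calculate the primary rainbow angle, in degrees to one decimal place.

cos²i = (1.77956 − 1)/3 = 0.25985; i = arccos(0.50976) = 59.352°.
sin r = sin 59.352°/1.334 = 0.64492; r = 40.159°.
D_min = 2·59.352° − 4·40.159° + 180° = 138.067°.
Rainbow angle = 180° − D_min = 41.933°.

41.9°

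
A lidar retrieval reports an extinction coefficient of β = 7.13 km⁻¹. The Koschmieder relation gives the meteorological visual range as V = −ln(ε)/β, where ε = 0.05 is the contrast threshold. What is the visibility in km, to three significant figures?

V = −ln(0.05) / 7.13 = 2.996 / 7.13 = 0.4202 km.

0.420 km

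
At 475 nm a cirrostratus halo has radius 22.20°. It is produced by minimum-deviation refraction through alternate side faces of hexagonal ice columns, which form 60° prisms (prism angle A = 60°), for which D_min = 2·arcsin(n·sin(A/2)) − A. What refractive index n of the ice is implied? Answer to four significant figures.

Rearranging: n = sin((D_min + A)/2) / sin(A/2).
(D_min + A)/2 = (22.20° + 60°)/2 = 41.100°.
n = sin 41.100° / sin 30° = 0.6574 / 0.5000 = 1.3148.

1.315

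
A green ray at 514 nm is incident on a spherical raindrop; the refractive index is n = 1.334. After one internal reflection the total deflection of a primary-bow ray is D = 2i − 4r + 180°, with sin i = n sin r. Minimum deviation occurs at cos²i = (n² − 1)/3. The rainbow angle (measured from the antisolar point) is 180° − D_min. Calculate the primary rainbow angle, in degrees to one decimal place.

cos²i = (1.77956 − 1)/3 = 0.25985; i = arccos(0.50976) = 59.352°.
sin r = sin 59.352°/1.334 = 0.64492; r = 40.159°.
D_min = 2·59.352° − 4·40.159° + 180° = 138.067°.
Rainbow angle = 180° − D_min = 41.933°.

41.9°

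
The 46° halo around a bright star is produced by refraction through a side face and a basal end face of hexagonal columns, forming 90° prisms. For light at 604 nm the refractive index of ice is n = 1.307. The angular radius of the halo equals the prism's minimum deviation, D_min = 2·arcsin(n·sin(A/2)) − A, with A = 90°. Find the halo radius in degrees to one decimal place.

45.1°

n·sin(A/2) = 1.307 × sin 45° = 1.307 × 0.7071 = 0.9242.
D_min = 2·arcsin(0.9242) − 90° = 2 × 67.546° − 90° = 45.093°.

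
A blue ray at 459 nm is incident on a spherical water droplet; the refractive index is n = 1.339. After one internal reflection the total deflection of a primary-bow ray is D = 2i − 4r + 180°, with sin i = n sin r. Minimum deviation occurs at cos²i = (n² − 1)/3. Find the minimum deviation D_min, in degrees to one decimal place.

138.8°

cos²i = (1.79292 − 1)/3 = 0.26431; i = arccos(0.51411) = 59.062°.
sin r = sin 59.062°/1.339 = 0.64057; r = 39.834°.
D_min = 2·59.062° − 4·39.834° + 180° = 138.786°.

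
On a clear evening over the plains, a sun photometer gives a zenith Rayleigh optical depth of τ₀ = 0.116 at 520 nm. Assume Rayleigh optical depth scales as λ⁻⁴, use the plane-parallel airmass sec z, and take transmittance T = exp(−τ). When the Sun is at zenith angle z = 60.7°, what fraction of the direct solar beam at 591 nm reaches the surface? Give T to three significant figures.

sec 60.7° = 2.0434.
τ = 0.116 × (520/591)⁴ × 2.0434 = 0.116 × 0.5993 × 2.0434 = 0.1421.
T = exp(−0.1421) = 0.8676.

0.868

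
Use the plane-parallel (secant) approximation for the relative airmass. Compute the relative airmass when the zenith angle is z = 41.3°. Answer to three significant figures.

X = sec z = 1/cos 41.3° = 1/0.7513 = 1.3311.

1.33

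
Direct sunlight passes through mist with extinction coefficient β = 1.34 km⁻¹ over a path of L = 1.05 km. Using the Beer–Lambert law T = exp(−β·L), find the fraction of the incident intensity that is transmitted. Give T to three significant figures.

0.245

τ = β·L = 1.34 × 1.05 = 1.4070.
T = exp(−1.4070) = 0.2449.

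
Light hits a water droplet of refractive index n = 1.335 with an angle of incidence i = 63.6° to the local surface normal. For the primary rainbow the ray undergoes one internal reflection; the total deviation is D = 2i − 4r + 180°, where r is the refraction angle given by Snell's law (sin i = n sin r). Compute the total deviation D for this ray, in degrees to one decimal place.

sin r = sin 63.6° / 1.335 = 0.8957/1.335 = 0.6709; r = 42.14°.
D = 2·63.6° − 4·42.14° + 180° = 127.20° − 168.56° + 180° = 138.64°.

138.6°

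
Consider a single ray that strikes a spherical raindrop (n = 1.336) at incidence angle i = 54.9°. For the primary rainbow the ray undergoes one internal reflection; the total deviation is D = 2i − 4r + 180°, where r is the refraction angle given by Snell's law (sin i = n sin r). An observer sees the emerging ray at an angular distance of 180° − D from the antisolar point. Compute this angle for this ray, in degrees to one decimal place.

sin r = sin 54.9° / 1.336 = 0.8181/1.336 = 0.6124; r = 37.76°.
D = 2·54.9° − 4·37.76° + 180° = 109.80° − 151.05° + 180° = 138.75°.
Angle from antisolar point = 180° − D = 41.25°.

41.2°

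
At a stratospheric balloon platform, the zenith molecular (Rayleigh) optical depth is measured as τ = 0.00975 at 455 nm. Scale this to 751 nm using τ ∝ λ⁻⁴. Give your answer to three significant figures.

0.00131

τ(751 nm) = τ(455 nm) × (455/751)⁴ = 0.00975 × (0.6059)⁴ = 0.00975 × 0.1347 = 0.0013.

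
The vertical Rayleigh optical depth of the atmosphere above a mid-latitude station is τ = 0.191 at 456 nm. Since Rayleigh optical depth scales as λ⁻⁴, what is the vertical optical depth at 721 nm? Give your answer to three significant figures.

τ(721 nm) = τ(456 nm) × (456/721)⁴ = 0.191 × (0.6325)⁴ = 0.191 × 0.1600 = 0.0306.

0.0306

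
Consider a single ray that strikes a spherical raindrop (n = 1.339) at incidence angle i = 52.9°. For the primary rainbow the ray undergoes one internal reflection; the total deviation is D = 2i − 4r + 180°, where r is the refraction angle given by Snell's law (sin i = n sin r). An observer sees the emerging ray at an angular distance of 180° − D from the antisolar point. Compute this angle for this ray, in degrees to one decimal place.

40.4°

sin r = sin 52.9° / 1.339 = 0.7976/1.339 = 0.5957; r = 36.56°.
D = 2·52.9° − 4·36.56° + 180° = 105.80° − 146.24° + 180° = 139.56°.
Angle from antisolar point = 180° − D = 40.44°.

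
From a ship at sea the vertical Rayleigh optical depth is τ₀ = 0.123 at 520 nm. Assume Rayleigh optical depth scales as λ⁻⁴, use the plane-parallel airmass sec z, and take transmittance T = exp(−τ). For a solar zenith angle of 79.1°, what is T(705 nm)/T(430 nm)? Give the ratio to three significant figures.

3.32

Airmass: sec 79.1° = 5.2883.
τ(705 nm) = 0.123 × (520/705)⁴ × 5.2883 = 0.123 × 0.2960 × 5.2883 = 0.1925.
τ(430 nm) = 0.123 × (520/430)⁴ × 5.2883 = 0.123 × 2.1386 × 5.2883 = 1.3911.
T(705)/T(430) = exp(τ_B − τ_A) = exp(1.1986) = 3.3155.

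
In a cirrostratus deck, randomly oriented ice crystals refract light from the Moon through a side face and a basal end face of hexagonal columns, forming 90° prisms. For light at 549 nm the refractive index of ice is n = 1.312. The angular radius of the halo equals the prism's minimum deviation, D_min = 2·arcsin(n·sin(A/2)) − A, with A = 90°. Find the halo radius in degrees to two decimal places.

46.17°

n·sin(A/2) = 1.312 × sin 45° = 1.312 × 0.7071 = 0.9277.
D_min = 2·arcsin(0.9277) − 90° = 2 × 68.083° − 90° = 46.166°.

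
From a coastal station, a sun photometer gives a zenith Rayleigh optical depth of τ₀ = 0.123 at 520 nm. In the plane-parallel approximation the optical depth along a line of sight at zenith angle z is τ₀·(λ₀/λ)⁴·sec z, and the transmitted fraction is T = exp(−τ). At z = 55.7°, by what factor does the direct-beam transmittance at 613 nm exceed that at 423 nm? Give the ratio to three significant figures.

1.47

Airmass: sec 55.7° = 1.7745.
τ(613 nm) = 0.123 × (520/613)⁴ × 1.7745 = 0.123 × 0.5178 × 1.7745 = 0.1130.
τ(423 nm) = 0.123 × (520/423)⁴ × 1.7745 = 0.123 × 2.2838 × 1.7745 = 0.4985.
T(613)/T(423) = exp(τ_B − τ_A) = exp(0.3855) = 1.4703.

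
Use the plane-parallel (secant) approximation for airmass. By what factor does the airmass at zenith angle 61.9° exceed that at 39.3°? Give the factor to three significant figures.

1.64

X(61.9°)/X(39.3°) = sec 61.9° / sec 39.3° = cos 39.3° / cos 61.9° = 0.7738/0.4710 = 1.6429.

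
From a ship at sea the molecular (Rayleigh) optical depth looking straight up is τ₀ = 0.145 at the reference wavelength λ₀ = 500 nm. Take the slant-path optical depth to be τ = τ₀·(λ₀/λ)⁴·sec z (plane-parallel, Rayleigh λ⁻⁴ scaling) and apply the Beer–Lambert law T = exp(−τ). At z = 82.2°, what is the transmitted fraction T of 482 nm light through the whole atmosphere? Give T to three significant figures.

0.290

sec 82.2° = 7.3684.
τ = 0.145 × (500/482)⁴ × 7.3684 = 0.145 × 1.1580 × 7.3684 = 1.2372.
T = exp(−1.2372) = 0.2902.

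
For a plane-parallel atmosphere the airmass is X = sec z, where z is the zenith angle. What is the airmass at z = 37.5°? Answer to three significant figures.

1.26

X = sec z = 1/cos 37.5° = 1/0.7934 = 1.2605.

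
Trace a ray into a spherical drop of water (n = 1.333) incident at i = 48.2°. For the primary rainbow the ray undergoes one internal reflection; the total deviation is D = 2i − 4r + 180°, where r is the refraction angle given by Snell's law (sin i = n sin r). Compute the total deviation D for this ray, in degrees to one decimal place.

sin r = sin 48.2° / 1.333 = 0.7455/1.333 = 0.5592; r = 34.00°.
D = 2·48.2° − 4·34.00° + 180° = 96.40° − 136.01° + 180° = 140.39°.

140.4°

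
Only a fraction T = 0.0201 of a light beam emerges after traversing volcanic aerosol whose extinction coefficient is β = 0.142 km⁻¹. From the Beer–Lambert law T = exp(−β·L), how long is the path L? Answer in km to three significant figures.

Beer–Lambert: T = exp(−βL) ⇒ L = −ln(T)/β = −ln(0.0201)/0.142 = 3.9070/0.142 = 27.51 km.

27.5 km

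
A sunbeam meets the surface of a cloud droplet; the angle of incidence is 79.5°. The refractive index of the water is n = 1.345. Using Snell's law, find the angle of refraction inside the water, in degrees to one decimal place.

47.0°

Snell: sin θ_r = sin θ_i / n = sin 79.5° / 1.345 = 0.9833 / 1.345 = 0.7310.
θ_r = arcsin(0.7310) = 46.97°.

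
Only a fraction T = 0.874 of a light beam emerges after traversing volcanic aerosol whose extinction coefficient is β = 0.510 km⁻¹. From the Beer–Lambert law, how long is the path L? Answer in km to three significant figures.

0.264 km

Beer–Lambert: T = exp(−βL) ⇒ L = −ln(T)/β = −ln(0.874)/0.510 = 0.1347/0.510 = 0.2641 km.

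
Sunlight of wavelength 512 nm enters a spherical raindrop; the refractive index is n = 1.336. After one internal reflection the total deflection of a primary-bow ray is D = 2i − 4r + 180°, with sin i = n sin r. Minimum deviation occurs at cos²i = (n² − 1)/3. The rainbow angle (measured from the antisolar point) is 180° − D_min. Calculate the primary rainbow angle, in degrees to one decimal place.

cos²i = (1.78490 − 1)/3 = 0.26163; i = arccos(0.51150) = 59.236°.
sin r = sin 59.236°/1.336 = 0.64318; r = 40.029°.
D_min = 2·59.236° − 4·40.029° + 180° = 138.356°.
Rainbow angle = 180° − D_min = 41.644°.

41.6°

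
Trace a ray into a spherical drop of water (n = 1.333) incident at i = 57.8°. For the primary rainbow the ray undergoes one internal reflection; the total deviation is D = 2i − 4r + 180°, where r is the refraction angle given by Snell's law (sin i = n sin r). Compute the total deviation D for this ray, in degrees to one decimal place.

138.0°

sin r = sin 57.8° / 1.333 = 0.8462/1.333 = 0.6348; r = 39.41°.
D = 2·57.8° − 4·39.41° + 180° = 115.60° − 157.62° + 180° = 137.98°.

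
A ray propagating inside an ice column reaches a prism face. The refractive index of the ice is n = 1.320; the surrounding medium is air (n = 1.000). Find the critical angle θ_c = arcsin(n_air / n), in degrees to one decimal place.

49.3°

sin θ_c = n_air / n = 1.000 / 1.320 = 0.7576.
θ_c = arcsin(0.7576) = 49.25°.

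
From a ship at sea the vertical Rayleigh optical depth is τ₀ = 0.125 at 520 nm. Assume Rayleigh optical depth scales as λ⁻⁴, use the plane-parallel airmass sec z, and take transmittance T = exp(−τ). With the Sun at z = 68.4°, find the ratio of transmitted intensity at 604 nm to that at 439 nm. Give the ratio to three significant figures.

Airmass: sec 68.4° = 2.7165.
τ(604 nm) = 0.125 × (520/604)⁴ × 2.7165 = 0.125 × 0.5494 × 2.7165 = 0.1865.
τ(439 nm) = 0.125 × (520/439)⁴ × 2.7165 = 0.125 × 1.9686 × 2.7165 = 0.6685.
T(604)/T(439) = exp(τ_B − τ_A) = exp(0.4819) = 1.6192.

1.62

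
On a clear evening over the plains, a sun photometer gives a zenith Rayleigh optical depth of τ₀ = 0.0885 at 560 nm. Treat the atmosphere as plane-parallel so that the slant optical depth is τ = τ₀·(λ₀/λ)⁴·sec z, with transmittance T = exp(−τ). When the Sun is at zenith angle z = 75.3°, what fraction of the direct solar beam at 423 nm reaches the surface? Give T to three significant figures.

sec 75.3° = 3.9408.
τ = 0.0885 × (560/423)⁴ × 3.9408 = 0.0885 × 3.0718 × 3.9408 = 1.0713.
T = exp(−1.0713) = 0.3426.

0.343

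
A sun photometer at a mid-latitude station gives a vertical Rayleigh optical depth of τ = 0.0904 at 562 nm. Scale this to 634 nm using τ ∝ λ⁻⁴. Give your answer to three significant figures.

τ(634 nm) = τ(562 nm) × (562/634)⁴ = 0.0904 × (0.8864)⁴ = 0.0904 × 0.6174 = 0.0558.

0.0558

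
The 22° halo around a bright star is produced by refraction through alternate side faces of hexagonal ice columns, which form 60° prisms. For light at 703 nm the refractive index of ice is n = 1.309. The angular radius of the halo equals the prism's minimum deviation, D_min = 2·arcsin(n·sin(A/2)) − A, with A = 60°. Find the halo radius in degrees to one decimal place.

n·sin(A/2) = 1.309 × sin 30° = 1.309 × 0.5000 = 0.6545.
D_min = 2·arcsin(0.6545) − 60° = 2 × 40.882° − 60° = 21.763°.

21.8°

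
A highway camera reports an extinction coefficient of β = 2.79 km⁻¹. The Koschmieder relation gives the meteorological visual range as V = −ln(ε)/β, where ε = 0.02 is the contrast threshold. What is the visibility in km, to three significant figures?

V = −ln(0.02) / 2.79 = 3.912 / 2.79 = 1.4022 km.

1.40 km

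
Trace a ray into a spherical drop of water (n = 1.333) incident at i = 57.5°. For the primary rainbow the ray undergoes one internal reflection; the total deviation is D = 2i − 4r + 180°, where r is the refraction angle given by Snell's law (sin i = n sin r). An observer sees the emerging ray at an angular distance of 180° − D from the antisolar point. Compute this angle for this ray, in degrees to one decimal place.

42.0°

sin r = sin 57.5° / 1.333 = 0.8434/1.333 = 0.6327; r = 39.25°.
D = 2·57.5° − 4·39.25° + 180° = 115.00° − 157.00° + 180° = 138.00°.
Angle from antisolar point = 180° − D = 42.00°.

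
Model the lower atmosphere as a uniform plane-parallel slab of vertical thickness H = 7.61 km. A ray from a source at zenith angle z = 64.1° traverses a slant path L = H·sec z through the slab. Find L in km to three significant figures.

sec z = 1/cos 64.1° = 2.2894.
L = 7.61 × 2.2894 = 17.422 km.

17.4 km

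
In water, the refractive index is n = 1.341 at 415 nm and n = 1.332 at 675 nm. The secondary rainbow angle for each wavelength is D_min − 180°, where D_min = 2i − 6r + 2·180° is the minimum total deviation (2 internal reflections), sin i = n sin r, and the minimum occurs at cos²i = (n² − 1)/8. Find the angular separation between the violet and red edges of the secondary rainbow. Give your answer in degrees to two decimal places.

At 415 nm (n = 1.341): cos²i = 0.09979 → i = 71.586°, r = 45.034°, D_min = 232.966°, rainbow angle = 52.966°.
At 675 nm (n = 1.332): cos²i = 0.09678 → i = 71.875°, r = 45.520°, D_min = 230.628°, rainbow angle = 50.628°.
Angular width = |52.966° − 50.628°| = 2.337°.

2.34°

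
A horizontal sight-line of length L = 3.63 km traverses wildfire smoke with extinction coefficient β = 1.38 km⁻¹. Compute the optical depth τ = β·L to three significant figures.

τ = β·L = 1.38 × 3.63 = 5.0094.

5.01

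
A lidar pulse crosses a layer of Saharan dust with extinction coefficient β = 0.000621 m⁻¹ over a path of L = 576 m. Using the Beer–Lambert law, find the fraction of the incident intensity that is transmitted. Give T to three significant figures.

τ = β·L = 0.000621 × 576 = 0.3577.
T = exp(−0.3577) = 0.6993.

0.699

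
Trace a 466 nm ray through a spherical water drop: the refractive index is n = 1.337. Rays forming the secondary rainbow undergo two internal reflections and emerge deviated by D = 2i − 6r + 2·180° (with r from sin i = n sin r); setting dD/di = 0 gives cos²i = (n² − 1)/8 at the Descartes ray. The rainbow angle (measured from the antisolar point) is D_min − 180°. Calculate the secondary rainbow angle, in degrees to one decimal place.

51.9°

cos²i = (1.78757 − 1)/8 = 0.09845; i = arccos(0.31376) = 71.714°.
sin r = sin 71.714°/1.337 = 0.71017; r = 45.249°.
D_min = 2·71.714° − 6·45.249° + 360° = 231.934°.
Rainbow angle = D_min − 180° = 51.934°.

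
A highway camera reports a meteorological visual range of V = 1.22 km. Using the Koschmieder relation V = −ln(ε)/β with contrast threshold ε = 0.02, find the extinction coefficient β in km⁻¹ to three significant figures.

β = −ln(0.02) / V = 3.912 / 1.22 = 3.2066 km⁻¹.

3.21 km⁻¹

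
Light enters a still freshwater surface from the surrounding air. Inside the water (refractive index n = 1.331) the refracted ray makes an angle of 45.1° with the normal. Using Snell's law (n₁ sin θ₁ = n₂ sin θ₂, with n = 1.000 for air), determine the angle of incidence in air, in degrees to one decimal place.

Snell: sin θ_i = n · sin θ_r = 1.331 × sin 45.1° = 1.331 × 0.7083 = 0.9428.
θ_i = arcsin(0.9428) = 70.53°.

70.5°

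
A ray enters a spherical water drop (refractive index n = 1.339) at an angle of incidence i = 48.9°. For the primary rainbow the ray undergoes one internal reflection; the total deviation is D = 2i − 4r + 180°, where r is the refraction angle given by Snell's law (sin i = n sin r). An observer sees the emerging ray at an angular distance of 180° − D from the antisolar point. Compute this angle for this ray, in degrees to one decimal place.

sin r = sin 48.9° / 1.339 = 0.7536/1.339 = 0.5628; r = 34.25°.
D = 2·48.9° − 4·34.25° + 180° = 97.80° − 136.99° + 180° = 140.81°.
Angle from antisolar point = 180° − D = 39.19°.

39.2°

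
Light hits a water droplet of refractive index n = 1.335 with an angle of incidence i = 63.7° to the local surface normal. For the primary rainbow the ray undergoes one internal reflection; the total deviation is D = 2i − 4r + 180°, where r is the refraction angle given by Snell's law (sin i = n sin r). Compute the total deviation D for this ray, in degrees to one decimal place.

sin r = sin 63.7° / 1.335 = 0.8965/1.335 = 0.6715; r = 42.18°.
D = 2·63.7° − 4·42.18° + 180° = 127.40° − 168.74° + 180° = 138.66°.

138.7°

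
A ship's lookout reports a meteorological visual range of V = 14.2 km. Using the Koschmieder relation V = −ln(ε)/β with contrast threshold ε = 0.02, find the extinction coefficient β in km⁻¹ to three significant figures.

0.275 km⁻¹

β = −ln(0.02) / V = 3.912 / 14.2 = 0.2755 km⁻¹.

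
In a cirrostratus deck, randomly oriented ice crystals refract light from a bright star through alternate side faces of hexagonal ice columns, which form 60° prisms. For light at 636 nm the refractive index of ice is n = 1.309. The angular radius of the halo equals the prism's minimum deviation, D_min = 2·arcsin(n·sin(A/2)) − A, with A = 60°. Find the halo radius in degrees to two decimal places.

n·sin(A/2) = 1.309 × sin 30° = 1.309 × 0.5000 = 0.6545.
D_min = 2·arcsin(0.6545) − 60° = 2 × 40.882° − 60° = 21.763°.

21.76°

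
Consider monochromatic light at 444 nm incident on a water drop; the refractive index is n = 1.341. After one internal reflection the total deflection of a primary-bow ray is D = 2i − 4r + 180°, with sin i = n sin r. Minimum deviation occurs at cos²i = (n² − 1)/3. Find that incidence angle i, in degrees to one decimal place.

58.9°

cos²i = (1.341² − 1)/3 = (1.79828 − 1)/3 = 0.26609.
cos i = 0.51584, so i = 58.946°.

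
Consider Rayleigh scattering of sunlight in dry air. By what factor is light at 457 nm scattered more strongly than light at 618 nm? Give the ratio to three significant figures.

Rayleigh scattering ∝ λ⁻⁴, so the ratio of coefficients is the inverse fourth power of the wavelength ratio.
σ(457)/σ(618) = (618/457)⁴ = (1.3523)⁴ = 3.344.

3.34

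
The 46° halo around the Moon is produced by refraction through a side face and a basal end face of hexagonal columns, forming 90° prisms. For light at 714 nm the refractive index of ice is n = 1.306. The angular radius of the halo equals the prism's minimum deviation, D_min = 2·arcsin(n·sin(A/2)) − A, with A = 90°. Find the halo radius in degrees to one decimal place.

44.9°

n·sin(A/2) = 1.306 × sin 45° = 1.306 × 0.7071 = 0.9235.
D_min = 2·arcsin(0.9235) − 90° = 2 × 67.440° − 90° = 44.881°.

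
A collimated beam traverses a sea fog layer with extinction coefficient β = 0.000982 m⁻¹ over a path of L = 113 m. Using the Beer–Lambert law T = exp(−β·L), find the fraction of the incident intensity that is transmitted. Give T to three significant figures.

τ = β·L = 0.000982 × 113 = 0.1110.
T = exp(−0.1110) = 0.8950.

0.895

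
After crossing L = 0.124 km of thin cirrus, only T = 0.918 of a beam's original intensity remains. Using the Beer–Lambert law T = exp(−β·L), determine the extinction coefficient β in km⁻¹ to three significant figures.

0.690 km⁻¹

Beer–Lambert: T = exp(−βL) ⇒ β = −ln(T)/L = −ln(0.918)/0.124 = 0.0856/0.124 = 0.69 km⁻¹.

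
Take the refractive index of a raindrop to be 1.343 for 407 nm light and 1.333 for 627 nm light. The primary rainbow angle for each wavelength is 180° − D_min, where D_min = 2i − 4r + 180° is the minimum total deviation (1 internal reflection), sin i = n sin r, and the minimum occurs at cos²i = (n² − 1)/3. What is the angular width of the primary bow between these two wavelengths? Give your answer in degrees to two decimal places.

At 407 nm (n = 1.343): cos²i = 0.26788 → i = 58.830°, r = 39.577°, D_min = 139.354°, rainbow angle = 40.646°.
At 627 nm (n = 1.333): cos²i = 0.25896 → i = 59.410°, r = 40.225°, D_min = 137.922°, rainbow angle = 42.078°.
Angular width = |40.646° − 42.078°| = 1.432°.

1.43°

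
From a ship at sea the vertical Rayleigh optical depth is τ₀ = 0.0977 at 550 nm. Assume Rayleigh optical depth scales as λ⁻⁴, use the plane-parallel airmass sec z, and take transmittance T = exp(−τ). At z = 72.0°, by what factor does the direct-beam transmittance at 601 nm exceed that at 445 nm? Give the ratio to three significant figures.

1.68

Airmass: sec 72.0° = 3.2361.
τ(601 nm) = 0.0977 × (550/601)⁴ × 3.2361 = 0.0977 × 0.7014 × 3.2361 = 0.2218.
τ(445 nm) = 0.0977 × (550/445)⁴ × 3.2361 = 0.0977 × 2.3335 × 3.2361 = 0.7378.
T(601)/T(445) = exp(τ_B − τ_A) = exp(0.5160) = 1.6754.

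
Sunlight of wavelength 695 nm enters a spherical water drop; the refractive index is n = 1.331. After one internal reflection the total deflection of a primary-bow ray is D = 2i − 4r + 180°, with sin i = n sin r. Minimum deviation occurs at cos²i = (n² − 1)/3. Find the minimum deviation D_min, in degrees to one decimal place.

cos²i = (1.77156 − 1)/3 = 0.25719; i = arccos(0.50714) = 59.527°.
sin r = sin 59.527°/1.331 = 0.64753; r = 40.356°.
D_min = 2·59.527° − 4·40.356° + 180° = 137.630°.

137.6°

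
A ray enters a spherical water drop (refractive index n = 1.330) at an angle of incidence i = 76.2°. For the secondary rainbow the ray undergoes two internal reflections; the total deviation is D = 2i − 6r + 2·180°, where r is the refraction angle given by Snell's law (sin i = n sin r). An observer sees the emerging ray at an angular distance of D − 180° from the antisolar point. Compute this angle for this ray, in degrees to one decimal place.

51.0°

sin r = sin 76.2° / 1.330 = 0.9711/1.330 = 0.7302; r = 46.90°.
D = 2·76.2° − 6·46.90° + 2·180° = 152.40° − 281.41° + 360° = 230.99°.
Angle from antisolar point = D − 180° = 50.99°.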